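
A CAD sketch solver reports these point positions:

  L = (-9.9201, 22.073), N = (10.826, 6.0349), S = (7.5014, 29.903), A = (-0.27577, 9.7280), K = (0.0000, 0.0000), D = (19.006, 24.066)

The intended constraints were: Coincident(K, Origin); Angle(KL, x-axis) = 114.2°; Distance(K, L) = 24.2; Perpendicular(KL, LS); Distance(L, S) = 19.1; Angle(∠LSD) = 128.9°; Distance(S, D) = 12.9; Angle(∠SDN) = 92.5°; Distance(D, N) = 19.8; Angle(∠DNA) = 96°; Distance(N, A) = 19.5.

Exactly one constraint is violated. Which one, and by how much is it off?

Distance(N, A) = 19.5 — off by 7.80.

K = (0.00, 0.00) ✓; KL at 114.2° ✓; |KL| = 24.20 ✓; ∠(KL, LS) = 90.00° ✓; |LS| = 19.10 ✓; ∠LSD = 128.9° ✓; |SD| = 12.90 ✓; ∠SDN = 92.50° ✓; |DN| = 19.80 ✓; ∠DNA = 96.00° ✓; |NA| = 11.70 ✗.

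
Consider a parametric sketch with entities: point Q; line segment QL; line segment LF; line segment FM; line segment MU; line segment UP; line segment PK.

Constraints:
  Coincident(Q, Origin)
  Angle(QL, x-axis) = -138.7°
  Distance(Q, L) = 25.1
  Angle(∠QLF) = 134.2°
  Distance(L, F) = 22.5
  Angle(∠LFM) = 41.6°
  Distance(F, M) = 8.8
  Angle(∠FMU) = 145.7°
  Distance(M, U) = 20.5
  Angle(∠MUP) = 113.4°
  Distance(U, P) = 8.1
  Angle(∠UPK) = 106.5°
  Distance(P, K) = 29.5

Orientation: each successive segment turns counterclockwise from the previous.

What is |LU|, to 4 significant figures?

9.531

∠LFM = 41.6° gives FM at 45.50° from the x-axis; with |FM| = 8.8, M = (-13.83, -32.76). ∠FMU = 145.7° gives MU at 79.80° from the x-axis; with |MU| = 20.5, U = (-10.20, -12.58). Then |LU| = |U − L| = 9.531.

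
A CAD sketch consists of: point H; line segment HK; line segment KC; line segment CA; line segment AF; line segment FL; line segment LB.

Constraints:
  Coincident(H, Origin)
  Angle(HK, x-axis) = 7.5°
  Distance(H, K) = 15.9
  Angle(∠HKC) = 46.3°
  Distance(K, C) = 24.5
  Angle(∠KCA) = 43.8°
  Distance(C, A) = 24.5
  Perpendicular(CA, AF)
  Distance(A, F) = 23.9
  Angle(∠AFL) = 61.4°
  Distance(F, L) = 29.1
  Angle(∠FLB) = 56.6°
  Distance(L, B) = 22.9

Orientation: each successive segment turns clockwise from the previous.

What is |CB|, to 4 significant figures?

19.19

H is at the origin; HK runs at 7.5° with length 15.9, so K = (15.76, 2.075). ∠HKC = 46.3° gives KC at -126.2° from the x-axis; with |KC| = 24.5, C = (1.294, -17.70). ∠KCA = 43.8° gives CA at 97.60° from the x-axis; with |CA| = 24.5, A = (-1.946, 6.590). The perpendicularity gives AF at right angles to CA, so AF runs at 7.600°; with |AF| = 23.9, F = (21.74, 9.751). ∠AFL = 61.4° gives FL at -111.0° from the x-axis; with |FL| = 29.1, L = (11.32, -17.42). ∠FLB = 56.6° gives LB at 125.6° from the x-axis; with |LB| = 22.9, B = (-2.015, 1.203). Then |CB| = |B − C| = 19.19.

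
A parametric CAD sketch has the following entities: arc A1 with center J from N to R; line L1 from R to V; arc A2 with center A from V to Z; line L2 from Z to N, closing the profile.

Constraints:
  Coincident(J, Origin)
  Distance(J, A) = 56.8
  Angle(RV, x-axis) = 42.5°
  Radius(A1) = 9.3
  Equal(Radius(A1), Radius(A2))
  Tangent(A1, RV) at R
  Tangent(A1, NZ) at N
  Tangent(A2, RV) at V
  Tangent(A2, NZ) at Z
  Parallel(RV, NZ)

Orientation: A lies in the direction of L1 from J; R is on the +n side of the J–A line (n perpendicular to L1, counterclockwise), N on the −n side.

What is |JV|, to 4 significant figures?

57.56

The slot axis is L1's direction at 42.5°, so u = (cos 42.5°, sin 42.5°) = (0.7373, 0.6756) and n = (−sin 42.5°, cos 42.5°) = (-0.6756, 0.7373). J is at the origin and A lies 56.8 along u from J, so A = 56.8·u = (41.88, 38.37). Tangency of A1 to both parallel lines with radius 9.3 puts R and N at J ± 9.3·n: R = (-6.283, 6.857), N = (6.283, -6.857). Equal radii place V and Z the same way about A: V = A + 9.3·n = (35.59, 45.23), Z = A − 9.3·n = (48.16, 31.52). Then |JV| = |V − J| = 57.56.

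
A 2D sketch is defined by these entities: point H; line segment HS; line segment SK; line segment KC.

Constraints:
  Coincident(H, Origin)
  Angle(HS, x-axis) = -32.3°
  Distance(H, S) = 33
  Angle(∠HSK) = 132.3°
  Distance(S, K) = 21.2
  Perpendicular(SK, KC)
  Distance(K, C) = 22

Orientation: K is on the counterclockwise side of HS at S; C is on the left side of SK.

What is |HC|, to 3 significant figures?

43.5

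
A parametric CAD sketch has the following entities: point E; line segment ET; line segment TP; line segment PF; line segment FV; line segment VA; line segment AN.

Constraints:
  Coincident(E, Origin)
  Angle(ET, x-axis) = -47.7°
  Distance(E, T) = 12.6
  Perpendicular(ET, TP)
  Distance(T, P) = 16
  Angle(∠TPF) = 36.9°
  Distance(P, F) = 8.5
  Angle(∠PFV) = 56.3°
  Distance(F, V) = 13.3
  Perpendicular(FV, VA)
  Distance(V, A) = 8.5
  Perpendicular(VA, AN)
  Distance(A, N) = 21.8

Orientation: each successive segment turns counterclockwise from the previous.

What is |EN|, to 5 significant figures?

18.171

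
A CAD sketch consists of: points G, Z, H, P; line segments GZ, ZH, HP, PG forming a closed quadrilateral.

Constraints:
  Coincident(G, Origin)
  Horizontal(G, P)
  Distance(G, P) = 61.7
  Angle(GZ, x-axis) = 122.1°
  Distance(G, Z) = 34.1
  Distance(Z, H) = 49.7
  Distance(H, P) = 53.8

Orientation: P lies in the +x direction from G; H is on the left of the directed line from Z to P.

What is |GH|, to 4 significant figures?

52.23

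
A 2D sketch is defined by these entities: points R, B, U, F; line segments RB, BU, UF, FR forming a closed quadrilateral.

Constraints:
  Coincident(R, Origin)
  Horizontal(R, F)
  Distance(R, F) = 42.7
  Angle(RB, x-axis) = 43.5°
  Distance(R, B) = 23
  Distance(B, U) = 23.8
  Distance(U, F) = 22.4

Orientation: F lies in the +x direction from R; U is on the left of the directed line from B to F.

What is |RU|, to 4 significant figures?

45.41

R is at the origin; R and F share the same y with |RF| = 42.7 and F in +x, so F = (42.7, 0). RB runs at 43.5° with |RB| = 23.0, so B = (16.68, 15.83). U is determined by |BU| = 23.8 and |UF| = 22.4 together: it lies at the intersection of circle(B, 23.8) and circle(F, 22.4). With |BF| = 30.46, the foot of the radical line on BF is 16.29 from B and the perpendicular offset is √(23.8² − 16.29²) = 17.35. Taking the left-of-BF solution: U = (39.62, 22.19).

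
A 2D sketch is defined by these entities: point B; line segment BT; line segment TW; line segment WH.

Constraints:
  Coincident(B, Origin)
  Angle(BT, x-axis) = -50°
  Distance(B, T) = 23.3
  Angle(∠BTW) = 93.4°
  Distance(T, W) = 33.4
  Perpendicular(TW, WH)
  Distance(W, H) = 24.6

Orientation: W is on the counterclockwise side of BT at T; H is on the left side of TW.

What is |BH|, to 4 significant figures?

34.81

B is at the origin; BT runs at -50.0° with length 23.3, so T = 23.3·(cos -50.0°, sin -50.0°) = (14.98, -17.85). ∠BTW = 93.4°, so TW runs at -50.0° + (180° − 93.4°) = 36.60° from the x-axis; with |TW| = 33.4, W = T + 33.4·(cos 36.60°, sin 36.60°) = (41.79, 2.065). TW ⟂ WH; with |WH| = 24.6 on the left of TW, H = W + 24.6·(-0.5962, 0.8028) = (27.12, 21.81). Then |BH| = |H − B| = 34.81.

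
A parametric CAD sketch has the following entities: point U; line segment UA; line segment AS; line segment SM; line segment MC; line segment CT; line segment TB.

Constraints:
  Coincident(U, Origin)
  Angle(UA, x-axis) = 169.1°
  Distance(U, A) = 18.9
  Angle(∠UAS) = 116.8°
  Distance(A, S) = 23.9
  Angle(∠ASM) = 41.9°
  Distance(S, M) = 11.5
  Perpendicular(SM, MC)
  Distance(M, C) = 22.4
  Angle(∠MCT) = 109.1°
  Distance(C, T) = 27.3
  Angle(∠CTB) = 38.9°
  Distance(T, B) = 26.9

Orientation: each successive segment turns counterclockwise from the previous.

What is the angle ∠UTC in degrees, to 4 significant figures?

5.007°

U is at the origin; UA runs at 169.1° with length 18.9, so A = (-18.56, 3.574). ∠UAS = 116.8° gives AS at -127.7° from the x-axis; with |AS| = 23.9, S = (-33.17, -15.34). ∠ASM = 41.9° gives SM at 10.40° from the x-axis; with |SM| = 11.5, M = (-21.86, -13.26). SM is perpendicular to MC, so MC runs at 100.4°; with |MC| = 22.4, C = (-25.91, 8.772). ∠MCT = 109.1° gives CT at 171.3° from the x-axis; with |CT| = 27.3, T = (-52.89, 12.90). Then cos ∠UTC = TU·TC / (|TU||TC|), giving 5.007°.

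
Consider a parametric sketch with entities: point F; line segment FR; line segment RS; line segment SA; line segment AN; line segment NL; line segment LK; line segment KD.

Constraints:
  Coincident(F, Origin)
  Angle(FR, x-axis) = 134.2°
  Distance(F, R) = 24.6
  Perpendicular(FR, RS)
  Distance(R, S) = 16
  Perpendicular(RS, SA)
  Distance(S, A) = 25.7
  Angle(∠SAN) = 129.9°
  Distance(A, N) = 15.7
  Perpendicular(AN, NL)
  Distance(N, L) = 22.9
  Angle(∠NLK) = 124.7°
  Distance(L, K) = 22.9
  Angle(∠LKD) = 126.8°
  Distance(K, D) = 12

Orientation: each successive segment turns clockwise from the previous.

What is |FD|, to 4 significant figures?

33.49

F is at the origin; FR runs at 134.2° with length 24.6, so R = (-17.15, 17.64). The perpendicularity gives RS at right angles to FR, so RS runs at 44.20°; with |RS| = 16.0, S = (-5.680, 28.79). RS is perpendicular to SA, so SA runs at -45.80°; with |SA| = 25.7, A = (12.24, 10.37). ∠SAN = 129.9° gives AN at -95.90° from the x-axis; with |AN| = 15.7, N = (10.62, -5.251). AN ⟂ NL, so NL runs at 174.1°; with |NL| = 22.9, L = (-12.16, -2.897). ∠NLK = 124.7° gives LK at 118.8° from the x-axis; with |LK| = 22.9, K = (-23.19, 17.17). ∠LKD = 126.8° gives KD at 65.60° from the x-axis; with |KD| = 12.0, D = (-18.23, 28.10). Then |FD| = |D − F| = 33.49.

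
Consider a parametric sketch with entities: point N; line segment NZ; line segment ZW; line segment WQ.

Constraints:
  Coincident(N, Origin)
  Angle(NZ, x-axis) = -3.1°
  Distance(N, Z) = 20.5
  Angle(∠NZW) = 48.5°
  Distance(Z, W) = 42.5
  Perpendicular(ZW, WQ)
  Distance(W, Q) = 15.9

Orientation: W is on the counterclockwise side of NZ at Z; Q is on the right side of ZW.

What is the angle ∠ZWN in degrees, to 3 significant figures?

28.0°

N is at the origin; NZ runs at -3.1° with length 20.5, so Z = 20.5·(cos -3.1°, sin -3.1°) = (20.5, -1.11). ∠NZW = 48.5°, so ZW runs at -3.1° + (180° − 48.5°) = 128° from the x-axis; with |ZW| = 42.5, W = Z + 42.5·(cos 128°, sin 128°) = (-5.93, 32.2). Then cos ∠ZWN = WZ·WN / (|WZ||WN|), giving 28.0°.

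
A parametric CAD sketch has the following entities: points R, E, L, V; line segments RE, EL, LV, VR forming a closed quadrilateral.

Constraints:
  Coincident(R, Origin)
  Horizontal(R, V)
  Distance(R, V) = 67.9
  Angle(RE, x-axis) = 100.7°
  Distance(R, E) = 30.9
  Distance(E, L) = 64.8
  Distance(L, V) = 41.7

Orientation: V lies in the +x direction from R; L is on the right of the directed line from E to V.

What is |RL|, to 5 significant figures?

39.204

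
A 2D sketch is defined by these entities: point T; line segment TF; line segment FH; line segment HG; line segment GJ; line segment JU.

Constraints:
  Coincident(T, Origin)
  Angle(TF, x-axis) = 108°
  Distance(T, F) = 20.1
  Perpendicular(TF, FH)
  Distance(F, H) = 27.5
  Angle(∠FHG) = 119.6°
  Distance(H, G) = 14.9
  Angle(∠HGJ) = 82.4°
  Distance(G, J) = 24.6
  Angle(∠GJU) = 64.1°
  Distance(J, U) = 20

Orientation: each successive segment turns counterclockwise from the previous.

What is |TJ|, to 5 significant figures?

12.228

T is at the origin; TF runs at 108.0° with length 20.1, so F = (-6.2112, 19.116). TF is perpendicular to FH, so FH runs at -162.00°; with |FH| = 27.5, H = (-32.365, 10.618). ∠FHG = 119.6° gives HG at -101.60° from the x-axis; with |HG| = 14.9, G = (-35.361, -3.9774). ∠HGJ = 82.4° gives GJ at -4.0000° from the x-axis; with |GJ| = 24.6, J = (-10.821, -5.6934). Then |TJ| = |J − T| = 12.228.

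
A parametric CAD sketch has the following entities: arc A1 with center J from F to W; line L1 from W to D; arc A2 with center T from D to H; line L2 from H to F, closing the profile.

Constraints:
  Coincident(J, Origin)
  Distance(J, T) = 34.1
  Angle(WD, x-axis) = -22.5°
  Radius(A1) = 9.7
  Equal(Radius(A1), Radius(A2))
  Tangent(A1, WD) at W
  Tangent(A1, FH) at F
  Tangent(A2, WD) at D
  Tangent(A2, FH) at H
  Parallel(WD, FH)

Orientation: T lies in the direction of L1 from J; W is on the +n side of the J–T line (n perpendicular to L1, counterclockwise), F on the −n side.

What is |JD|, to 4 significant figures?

35.45

Tangency of A1 to both parallel lines with radius 9.7 puts W and F at J ± 9.7·n: W = (3.712, 8.962), F = (-3.712, -8.962). Equal radii place D and H the same way about T: D = T + 9.7·n = (35.22, -4.088), H = T − 9.7·n = (27.79, -22.01). Then |JD| = |D − J| = 35.45.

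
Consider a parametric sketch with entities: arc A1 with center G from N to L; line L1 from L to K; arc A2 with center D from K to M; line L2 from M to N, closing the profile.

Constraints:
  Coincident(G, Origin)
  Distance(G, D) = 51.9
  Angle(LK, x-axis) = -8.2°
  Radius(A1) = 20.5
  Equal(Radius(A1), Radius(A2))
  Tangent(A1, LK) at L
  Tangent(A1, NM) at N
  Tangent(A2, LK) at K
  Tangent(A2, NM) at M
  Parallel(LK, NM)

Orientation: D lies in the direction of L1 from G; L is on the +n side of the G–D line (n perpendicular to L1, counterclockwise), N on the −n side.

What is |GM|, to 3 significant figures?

55.8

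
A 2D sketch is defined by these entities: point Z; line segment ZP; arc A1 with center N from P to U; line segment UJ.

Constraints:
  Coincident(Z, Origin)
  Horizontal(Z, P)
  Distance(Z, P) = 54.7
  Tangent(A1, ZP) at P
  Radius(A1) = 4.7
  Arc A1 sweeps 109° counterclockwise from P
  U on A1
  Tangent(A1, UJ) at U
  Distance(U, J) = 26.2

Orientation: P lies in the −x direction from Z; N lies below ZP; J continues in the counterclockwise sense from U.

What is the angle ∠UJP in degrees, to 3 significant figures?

11.5°

Z is at the origin; ZP is horizontal with |ZP| = 54.7 and P on the −x side, so P = (-54.7, 0.00). Since A1 is tangent to ZP there, NP ⟂ ZP, so N = P + (0, -4.7) = (-54.7, -4.70). On A1, P sits at bearing 90° from N; a 109° counterclockwise sweep puts U at bearing 199°, so U = N + 4.7·(cos 199°, sin 199°) = (-59.1, -6.23). A1 meets UJ tangentially, so NU is at right angles to UJ, so UJ runs along (−sin 199°, cos 199°); with |UJ| = 26.2, J = (-50.6, -31.0). Then cos ∠UJP = JU·JP / (|JU||JP|), giving 11.5°.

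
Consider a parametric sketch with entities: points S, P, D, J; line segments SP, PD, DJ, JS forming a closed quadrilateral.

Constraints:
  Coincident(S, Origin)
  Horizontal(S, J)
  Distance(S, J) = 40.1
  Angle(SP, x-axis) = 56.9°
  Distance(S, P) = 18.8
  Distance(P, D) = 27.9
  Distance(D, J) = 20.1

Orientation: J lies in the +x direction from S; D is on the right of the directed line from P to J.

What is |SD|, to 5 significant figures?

24.236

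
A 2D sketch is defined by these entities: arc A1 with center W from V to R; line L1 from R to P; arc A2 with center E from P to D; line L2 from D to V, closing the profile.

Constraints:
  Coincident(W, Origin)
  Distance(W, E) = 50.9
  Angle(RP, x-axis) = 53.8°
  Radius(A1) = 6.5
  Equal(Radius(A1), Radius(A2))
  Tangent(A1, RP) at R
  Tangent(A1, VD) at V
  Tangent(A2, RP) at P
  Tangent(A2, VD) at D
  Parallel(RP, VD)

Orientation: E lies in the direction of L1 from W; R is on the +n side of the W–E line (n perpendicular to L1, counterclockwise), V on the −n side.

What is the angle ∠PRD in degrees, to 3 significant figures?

14.3°

The slot axis is L1's direction at 53.8°, so u = (cos 53.8°, sin 53.8°) = (0.591, 0.807) and n = (−sin 53.8°, cos 53.8°) = (-0.807, 0.591). W is at the origin and E lies 50.9 along u from W, so E = 50.9·u = (30.1, 41.1). Tangency of A1 to both parallel lines with radius 6.5 puts R and V at W ± 6.5·n: R = (-5.25, 3.84), V = (5.25, -3.84). Equal radii place P and D the same way about E: P = E + 6.5·n = (24.8, 44.9), D = E − 6.5·n = (35.3, 37.2). Then cos ∠PRD = RP·RD / (|RP||RD|), giving 14.3°.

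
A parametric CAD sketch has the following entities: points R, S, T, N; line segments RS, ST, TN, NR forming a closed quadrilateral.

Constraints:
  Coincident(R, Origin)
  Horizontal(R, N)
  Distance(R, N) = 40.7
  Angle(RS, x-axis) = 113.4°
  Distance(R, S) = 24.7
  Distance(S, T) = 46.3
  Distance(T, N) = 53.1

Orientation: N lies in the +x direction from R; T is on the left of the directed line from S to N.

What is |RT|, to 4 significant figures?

57.73

R is at the origin; R and N share the same y with |RN| = 40.7 and N in +x, so N = (40.7, 0). RS runs at 113.4° with |RS| = 24.7, so S = (-9.810, 22.67). T is determined by |ST| = 46.3 and |TN| = 53.1 together: it lies at the intersection of circle(S, 46.3) and circle(N, 53.1). With |SN| = 55.36, the foot of the radical line on SN is 21.58 from S and the perpendicular offset is √(46.3² − 21.58²) = 40.96. Taking the left-of-SN solution: T = (26.65, 51.21).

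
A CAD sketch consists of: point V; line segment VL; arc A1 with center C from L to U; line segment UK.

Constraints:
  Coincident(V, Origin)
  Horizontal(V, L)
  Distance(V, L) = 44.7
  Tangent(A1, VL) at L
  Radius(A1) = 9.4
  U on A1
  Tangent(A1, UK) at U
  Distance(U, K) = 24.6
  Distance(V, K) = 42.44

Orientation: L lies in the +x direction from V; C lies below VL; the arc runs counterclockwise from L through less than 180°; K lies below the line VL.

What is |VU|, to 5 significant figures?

36.295

Checks: |CU| = 9.400 ✓; ∠(CU, UK) = 90.00° ✓; |UK| = 24.60 ✓; |VK| = 42.44 ✓.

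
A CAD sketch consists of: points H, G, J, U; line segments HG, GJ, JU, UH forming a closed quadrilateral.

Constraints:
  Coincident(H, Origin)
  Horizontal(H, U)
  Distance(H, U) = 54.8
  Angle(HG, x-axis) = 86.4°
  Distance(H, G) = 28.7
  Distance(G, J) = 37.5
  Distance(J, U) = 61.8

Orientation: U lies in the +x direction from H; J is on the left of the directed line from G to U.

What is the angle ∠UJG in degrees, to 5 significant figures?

69.855°

H is at the origin; HU is horizontal with |HU| = 54.8 and U in +x, so U = (54.8, 0). HG runs at 86.4° with |HG| = 28.7, so G = (1.8021, 28.643). J is determined by |GJ| = 37.5 and |JU| = 61.8 together: it lies at the intersection of circle(G, 37.5) and circle(U, 61.8). With |GU| = 60.243, the foot of the radical line on GU is 10.094 from G and the perpendicular offset is √(37.5² − 10.094²) = 36.116. Taking the left-of-GU solution: J = (27.854, 55.616).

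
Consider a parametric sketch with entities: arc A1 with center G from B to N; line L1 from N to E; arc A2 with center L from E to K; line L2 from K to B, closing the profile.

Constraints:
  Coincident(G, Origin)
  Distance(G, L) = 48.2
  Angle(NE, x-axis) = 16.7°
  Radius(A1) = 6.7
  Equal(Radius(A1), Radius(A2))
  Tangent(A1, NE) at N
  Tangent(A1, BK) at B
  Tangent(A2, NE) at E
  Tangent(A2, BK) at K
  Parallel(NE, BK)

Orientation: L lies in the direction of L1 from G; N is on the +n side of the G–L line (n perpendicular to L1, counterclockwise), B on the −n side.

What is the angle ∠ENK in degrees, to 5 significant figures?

15.536°

The slot axis is L1's direction at 16.7°, so u = (cos 16.7°, sin 16.7°) = (0.95782, 0.28736) and n = (−sin 16.7°, cos 16.7°) = (-0.28736, 0.95782). G is at the origin and L lies 48.2 along u from G, so L = 48.2·u = (46.167, 13.851). Tangency of A1 to both parallel lines with radius 6.7 puts N and B at G ± 6.7·n: N = (-1.9253, 6.4174), B = (1.9253, -6.4174). Equal radii place E and K the same way about L: E = L + 6.7·n = (44.242, 20.268), K = L − 6.7·n = (48.092, 7.4334). Then cos ∠ENK = NE·NK / (|NE||NK|), giving 15.536°.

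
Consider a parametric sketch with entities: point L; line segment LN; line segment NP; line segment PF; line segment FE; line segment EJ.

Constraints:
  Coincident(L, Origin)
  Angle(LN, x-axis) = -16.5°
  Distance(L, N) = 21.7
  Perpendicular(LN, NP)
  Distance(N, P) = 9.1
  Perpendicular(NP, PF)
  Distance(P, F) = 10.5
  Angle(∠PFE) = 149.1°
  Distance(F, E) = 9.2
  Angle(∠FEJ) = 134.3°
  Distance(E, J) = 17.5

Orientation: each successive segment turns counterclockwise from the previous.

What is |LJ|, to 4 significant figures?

12.67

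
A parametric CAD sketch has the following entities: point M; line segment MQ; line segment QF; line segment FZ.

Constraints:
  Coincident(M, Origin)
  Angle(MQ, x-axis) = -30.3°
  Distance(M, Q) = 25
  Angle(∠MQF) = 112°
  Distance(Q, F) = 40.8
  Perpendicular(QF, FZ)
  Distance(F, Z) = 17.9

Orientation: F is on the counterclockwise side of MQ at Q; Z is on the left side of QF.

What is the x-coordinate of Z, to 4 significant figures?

42.92

M is at the origin; MQ runs at -30.3° with length 25.0, so Q = 25.0·(cos -30.3°, sin -30.3°) = (21.58, -12.61). ∠MQF = 112.0°, so QF runs at -30.3° + (180° − 112.0°) = 37.70° from the x-axis; with |QF| = 40.8, F = Q + 40.8·(cos 37.70°, sin 37.70°) = (53.87, 12.34). QF ⟂ FZ; with |FZ| = 17.9 on the left of QF, Z = F + 17.9·(-0.6115, 0.7912) = (42.92, 26.50). So Z.x = 42.92.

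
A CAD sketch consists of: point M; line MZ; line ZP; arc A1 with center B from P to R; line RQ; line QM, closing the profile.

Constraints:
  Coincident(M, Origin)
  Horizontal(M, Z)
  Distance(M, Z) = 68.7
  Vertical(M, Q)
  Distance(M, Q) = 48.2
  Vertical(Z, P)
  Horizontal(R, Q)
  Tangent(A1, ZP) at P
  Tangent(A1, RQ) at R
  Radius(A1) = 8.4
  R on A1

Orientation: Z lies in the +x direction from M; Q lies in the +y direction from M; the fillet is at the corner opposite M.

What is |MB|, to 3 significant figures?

72.3

M and Q share the same x with |MQ| = 48.2 and Q on the +y side, so Q = (0.00, 48.2). The virtual corner opposite M is at (68.7, 48.2). A1 meets ZP tangentially, so BP is at right angles to ZP and the tangent condition forces BR to be normal to RQ, with radius 8.4, so the center B sits 8.4 in from both sides at B = (60.3, 39.8). Then |MB| = |B − M| = 72.3.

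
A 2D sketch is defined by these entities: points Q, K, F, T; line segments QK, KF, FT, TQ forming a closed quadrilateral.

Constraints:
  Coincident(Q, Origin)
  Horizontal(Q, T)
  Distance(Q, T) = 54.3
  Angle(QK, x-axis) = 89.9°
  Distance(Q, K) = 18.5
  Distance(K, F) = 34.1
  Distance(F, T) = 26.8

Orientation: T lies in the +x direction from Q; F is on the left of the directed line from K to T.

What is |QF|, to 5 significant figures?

38.410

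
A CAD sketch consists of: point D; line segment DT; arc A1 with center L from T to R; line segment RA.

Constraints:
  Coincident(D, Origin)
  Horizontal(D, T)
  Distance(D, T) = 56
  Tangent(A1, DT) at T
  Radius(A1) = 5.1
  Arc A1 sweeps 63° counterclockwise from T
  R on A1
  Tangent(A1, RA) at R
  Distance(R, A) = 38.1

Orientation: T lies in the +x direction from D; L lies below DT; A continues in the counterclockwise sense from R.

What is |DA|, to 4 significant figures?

50.16

On A1, T sits at bearing 90° from L; a 63° counterclockwise sweep puts R at bearing 153°, so R = L + 5.1·(cos 153°, sin 153°) = (51.46, -2.785). Since A1 is tangent to RA there, LR ⟂ RA, so RA runs along (−sin 153°, cos 153°); with |RA| = 38.1, A = (34.16, -36.73). Then |DA| = |A − D| = 50.16.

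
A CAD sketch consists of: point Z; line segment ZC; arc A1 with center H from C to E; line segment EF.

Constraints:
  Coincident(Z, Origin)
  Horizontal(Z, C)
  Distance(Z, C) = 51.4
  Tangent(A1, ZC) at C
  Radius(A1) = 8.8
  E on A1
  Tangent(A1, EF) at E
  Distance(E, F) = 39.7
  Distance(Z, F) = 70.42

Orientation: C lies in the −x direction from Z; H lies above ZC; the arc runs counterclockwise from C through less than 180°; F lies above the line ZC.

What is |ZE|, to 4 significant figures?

44.01

Checks: |HE| = 8.800 ✓; ∠(HE, EF) = 90.00° ✓; |EF| = 39.70 ✓; |ZF| = 70.42 ✓.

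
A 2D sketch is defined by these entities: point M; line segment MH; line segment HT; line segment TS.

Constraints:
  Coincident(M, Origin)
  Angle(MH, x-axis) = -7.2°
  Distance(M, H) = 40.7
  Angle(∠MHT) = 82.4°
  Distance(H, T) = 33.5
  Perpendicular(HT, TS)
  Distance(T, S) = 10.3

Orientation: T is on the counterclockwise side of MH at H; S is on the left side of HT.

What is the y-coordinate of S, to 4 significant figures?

28.33

∠MHT = 82.4°, so HT runs at -7.2° + (180° − 82.4°) = 90.40° from the x-axis; with |HT| = 33.5, T = H + 33.5·(cos 90.40°, sin 90.40°) = (40.15, 28.40). HT is perpendicular to TS; with |TS| = 10.3 on the left of HT, S = T + 10.3·(-1.000, -0.006981) = (29.85, 28.33). So S.y = 28.33.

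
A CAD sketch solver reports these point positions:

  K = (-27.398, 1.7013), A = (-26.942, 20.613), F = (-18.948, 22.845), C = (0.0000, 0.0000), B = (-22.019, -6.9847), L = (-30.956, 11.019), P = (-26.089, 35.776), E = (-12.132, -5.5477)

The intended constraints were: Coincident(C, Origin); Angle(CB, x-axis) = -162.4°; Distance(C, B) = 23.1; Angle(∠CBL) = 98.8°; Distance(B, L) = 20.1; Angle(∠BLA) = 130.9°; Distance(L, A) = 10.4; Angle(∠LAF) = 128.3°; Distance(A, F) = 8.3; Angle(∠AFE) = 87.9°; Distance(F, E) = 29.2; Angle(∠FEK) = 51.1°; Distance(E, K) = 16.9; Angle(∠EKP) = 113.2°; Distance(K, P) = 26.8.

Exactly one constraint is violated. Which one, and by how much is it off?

Distance(K, P) = 26.8 — off by 7.30.

C = (0.00, 0.00) ✓; CB at -162.4° ✓; |CB| = 23.10 ✓; ∠CBL = 98.80° ✓; |BL| = 20.10 ✓; ∠BLA = 130.9° ✓; |LA| = 10.40 ✓; ∠LAF = 128.3° ✓; |AF| = 8.300 ✓; ∠AFE = 87.90° ✓; |FE| = 29.20 ✓; ∠FEK = 51.10° ✓; |EK| = 16.90 ✓; ∠EKP = 113.2° ✓; |KP| = 34.10 ✗.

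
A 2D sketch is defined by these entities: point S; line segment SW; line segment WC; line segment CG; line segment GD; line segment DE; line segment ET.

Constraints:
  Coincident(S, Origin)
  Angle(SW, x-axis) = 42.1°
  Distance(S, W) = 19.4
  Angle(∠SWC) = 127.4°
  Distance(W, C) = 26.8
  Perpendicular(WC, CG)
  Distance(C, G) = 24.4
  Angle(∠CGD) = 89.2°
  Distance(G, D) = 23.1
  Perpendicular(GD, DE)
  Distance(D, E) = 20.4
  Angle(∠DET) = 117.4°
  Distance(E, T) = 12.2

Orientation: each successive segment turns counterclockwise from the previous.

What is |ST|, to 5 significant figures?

31.740

S is at the origin; SW runs at 42.1° with length 19.4, so W = (14.394, 13.006). ∠SWC = 127.4° gives WC at 94.700° from the x-axis; with |WC| = 26.8, C = (12.198, 39.716). The perpendicularity gives CG at right angles to WC, so CG runs at -175.30°; with |CG| = 24.4, G = (-12.120, 37.717). ∠CGD = 89.2° gives GD at -84.500° from the x-axis; with |GD| = 23.1, D = (-9.9055, 14.723). The perpendicularity gives DE at right angles to GD, so DE runs at 5.5000°; with |DE| = 20.4, E = (10.401, 16.678). ∠DET = 117.4° gives ET at 68.100° from the x-axis; with |ET| = 12.2, T = (14.951, 27.998). Then |ST| = |T − S| = 31.740.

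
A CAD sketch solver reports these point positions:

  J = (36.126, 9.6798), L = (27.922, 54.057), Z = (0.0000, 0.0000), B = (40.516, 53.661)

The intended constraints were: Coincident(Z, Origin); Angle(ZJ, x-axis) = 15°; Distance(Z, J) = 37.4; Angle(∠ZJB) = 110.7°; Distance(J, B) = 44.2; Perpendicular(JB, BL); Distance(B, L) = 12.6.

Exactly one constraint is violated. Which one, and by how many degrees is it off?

Perpendicular(JB, BL) — off by 3.90°.

Z = (0.00, 0.00) ✓; ZJ at 15.00° ✓; |ZJ| = 37.40 ✓; ∠ZJB = 110.7° ✓; |JB| = 44.20 ✓; ∠(JB, BL) = 93.90° ✗; |BL| = 12.60 ✓.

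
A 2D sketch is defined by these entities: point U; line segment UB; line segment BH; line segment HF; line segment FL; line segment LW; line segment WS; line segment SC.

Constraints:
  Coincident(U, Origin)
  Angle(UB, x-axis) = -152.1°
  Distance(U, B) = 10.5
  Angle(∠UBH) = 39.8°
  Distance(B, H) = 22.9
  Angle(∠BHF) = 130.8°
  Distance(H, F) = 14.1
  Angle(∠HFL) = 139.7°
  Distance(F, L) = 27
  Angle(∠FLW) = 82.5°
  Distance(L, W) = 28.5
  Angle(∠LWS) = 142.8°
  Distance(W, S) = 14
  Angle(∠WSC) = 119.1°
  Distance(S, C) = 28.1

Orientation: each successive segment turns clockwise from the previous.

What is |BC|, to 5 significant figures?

3.0081

U is at the origin; UB runs at -152.1° with length 10.5, so B = (-9.2795, -4.9133). ∠UBH = 39.8° gives BH at 67.700° from the x-axis; with |BH| = 22.9, H = (-0.58999, 16.274). ∠BHF = 130.8° gives HF at 18.500° from the x-axis; with |HF| = 14.1, F = (12.781, 20.748). ∠HFL = 139.7° gives FL at -21.800° from the x-axis; with |FL| = 27.0, L = (37.850, 10.721). ∠FLW = 82.5° gives LW at -119.30° from the x-axis; with |LW| = 28.5, W = (23.903, -14.133). ∠LWS = 142.8° gives WS at -156.50° from the x-axis; with |WS| = 14.0, S = (11.064, -19.715). ∠WSC = 119.1° gives SC at 142.60° from the x-axis; with |SC| = 28.1, C = (-11.259, -2.6481). Then |BC| = |C − B| = 3.0081.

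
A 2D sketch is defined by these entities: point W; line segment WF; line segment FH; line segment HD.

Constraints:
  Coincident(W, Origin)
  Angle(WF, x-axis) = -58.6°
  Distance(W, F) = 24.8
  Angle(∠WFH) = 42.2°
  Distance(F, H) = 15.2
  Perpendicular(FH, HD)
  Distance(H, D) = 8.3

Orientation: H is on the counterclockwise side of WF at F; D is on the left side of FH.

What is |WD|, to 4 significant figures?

8.940

∠WFH = 42.2°, so FH runs at -58.6° + (180° − 42.2°) = 79.20° from the x-axis; with |FH| = 15.2, H = F + 15.2·(cos 79.20°, sin 79.20°) = (15.77, -6.237). FH ⟂ HD; with |HD| = 8.3 on the left of FH, D = H + 8.3·(-0.9823, 0.1874) = (7.616, -4.682). Then |WD| = |D − W| = 8.940.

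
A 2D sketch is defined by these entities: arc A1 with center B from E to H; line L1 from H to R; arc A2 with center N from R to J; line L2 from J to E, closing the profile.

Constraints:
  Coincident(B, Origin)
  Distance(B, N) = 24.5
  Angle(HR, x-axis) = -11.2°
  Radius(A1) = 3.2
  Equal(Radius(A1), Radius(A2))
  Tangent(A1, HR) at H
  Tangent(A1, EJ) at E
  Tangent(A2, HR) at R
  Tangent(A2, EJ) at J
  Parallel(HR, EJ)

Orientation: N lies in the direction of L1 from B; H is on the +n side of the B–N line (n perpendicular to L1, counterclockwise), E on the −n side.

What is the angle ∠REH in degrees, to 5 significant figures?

75.360°

Tangency of A1 to both parallel lines with radius 3.2 puts H and E at B ± 3.2·n: H = (0.62155, 3.1391), E = (-0.62155, -3.1391). Equal radii place R and J the same way about N: R = N + 3.2·n = (24.655, -1.6197), J = N − 3.2·n = (23.412, -7.8978). Then cos ∠REH = ER·EH / (|ER||EH|), giving 75.360°.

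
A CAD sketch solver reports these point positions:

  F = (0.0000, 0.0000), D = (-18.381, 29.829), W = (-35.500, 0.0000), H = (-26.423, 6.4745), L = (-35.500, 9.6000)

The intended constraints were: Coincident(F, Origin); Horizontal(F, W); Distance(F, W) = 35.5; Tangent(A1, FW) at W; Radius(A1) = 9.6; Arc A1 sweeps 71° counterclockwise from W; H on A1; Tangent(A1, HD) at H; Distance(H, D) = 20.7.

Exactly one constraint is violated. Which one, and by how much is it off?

Distance(H, D) = 20.7 — off by 4.00.

F = (0.00, 0.00) ✓; F.y = 0.00, W.y = 0.00 ✓; |FW| = 35.50 ✓; ∠(LW, WF) = 90.00° ✓; |LW| = 9.600 ✓; bearing(L→H) − bearing(L→W) = 71.00° ✓; |LH| = 9.600 ✓; ∠(LH, HD) = 90.00° ✓; |HD| = 24.70 ✗.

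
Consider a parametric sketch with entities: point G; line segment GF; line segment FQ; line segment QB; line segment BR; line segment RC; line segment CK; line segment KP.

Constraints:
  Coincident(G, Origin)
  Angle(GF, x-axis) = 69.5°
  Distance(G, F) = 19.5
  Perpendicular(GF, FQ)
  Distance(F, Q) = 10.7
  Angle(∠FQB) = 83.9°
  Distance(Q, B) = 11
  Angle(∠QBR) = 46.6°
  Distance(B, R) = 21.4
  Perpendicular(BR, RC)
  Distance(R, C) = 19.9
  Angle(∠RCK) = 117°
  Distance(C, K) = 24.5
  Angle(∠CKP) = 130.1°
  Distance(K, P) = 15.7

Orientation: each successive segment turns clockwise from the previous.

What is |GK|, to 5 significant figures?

43.831

G is at the origin; GF runs at 69.5° with length 19.5, so F = (6.8290, 18.265). GF ⟂ FQ, so FQ runs at -20.500°; with |FQ| = 10.7, Q = (16.851, 14.518). ∠FQB = 83.9° gives QB at -116.60° from the x-axis; with |QB| = 11.0, B = (11.926, 4.6822). ∠QBR = 46.6° gives BR at 110.00° from the x-axis; with |BR| = 21.4, R = (4.6069, 24.792). The perpendicularity gives RC at right angles to BR, so RC runs at 20.000°; with |RC| = 19.9, C = (23.307, 31.598). ∠RCK = 117.0° gives CK at -43.000° from the x-axis; with |CK| = 24.5, K = (41.225, 14.889). Then |GK| = |K − G| = 43.831.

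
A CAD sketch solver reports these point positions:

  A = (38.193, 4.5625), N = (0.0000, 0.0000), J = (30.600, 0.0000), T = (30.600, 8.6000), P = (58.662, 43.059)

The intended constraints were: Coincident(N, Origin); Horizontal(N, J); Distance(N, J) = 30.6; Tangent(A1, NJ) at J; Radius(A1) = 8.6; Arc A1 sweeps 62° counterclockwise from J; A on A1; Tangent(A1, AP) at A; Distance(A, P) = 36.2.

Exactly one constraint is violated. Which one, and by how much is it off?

Distance(A, P) = 36.2 — off by 7.40.

N = (0.00, 0.00) ✓; N.y = 0.00, J.y = 0.00 ✓; |NJ| = 30.60 ✓; ∠(TJ, JN) = 90.00° ✓; |TJ| = 8.600 ✓; bearing(T→A) − bearing(T→J) = 62.00° ✓; |TA| = 8.600 ✓; ∠(TA, AP) = 90.00° ✓; |AP| = 43.60 ✗.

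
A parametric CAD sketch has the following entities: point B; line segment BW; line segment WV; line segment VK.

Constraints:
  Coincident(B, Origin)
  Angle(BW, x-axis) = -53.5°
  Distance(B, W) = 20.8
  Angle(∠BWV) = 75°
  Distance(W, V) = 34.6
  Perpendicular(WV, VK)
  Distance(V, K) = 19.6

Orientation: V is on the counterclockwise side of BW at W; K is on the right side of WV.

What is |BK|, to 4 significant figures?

49.28

B is at the origin; BW runs at -53.5° with length 20.8, so W = 20.8·(cos -53.5°, sin -53.5°) = (12.37, -16.72). ∠BWV = 75.0°, so WV runs at -53.5° + (180° − 75.0°) = 51.50° from the x-axis; with |WV| = 34.6, V = W + 34.6·(cos 51.50°, sin 51.50°) = (33.91, 10.36). The perpendicularity gives VK at right angles to WV; with |VK| = 19.6 on the right of WV, K = V + 19.6·(0.7826, -0.6225) = (49.25, -1.843). Then |BK| = |K − B| = 49.28.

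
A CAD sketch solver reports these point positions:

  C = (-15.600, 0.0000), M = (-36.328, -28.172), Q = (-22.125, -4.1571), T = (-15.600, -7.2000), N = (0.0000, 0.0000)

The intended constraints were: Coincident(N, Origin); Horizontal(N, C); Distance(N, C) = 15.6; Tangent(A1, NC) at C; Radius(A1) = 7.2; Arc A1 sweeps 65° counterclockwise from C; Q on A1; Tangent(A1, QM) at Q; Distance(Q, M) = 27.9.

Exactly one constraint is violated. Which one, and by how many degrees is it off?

Tangent(A1, QM) at Q — off by 5.60°.

N = (0.00, 0.00) ✓; N.y = 0.00, C.y = 0.00 ✓; |NC| = 15.60 ✓; ∠(TC, CN) = 90.00° ✓; |TC| = 7.200 ✓; bearing(T→Q) − bearing(T→C) = 65.00° ✓; |TQ| = 7.200 ✓; ∠(TQ, QM) = 95.60° ✗; |QM| = 27.90 ✓.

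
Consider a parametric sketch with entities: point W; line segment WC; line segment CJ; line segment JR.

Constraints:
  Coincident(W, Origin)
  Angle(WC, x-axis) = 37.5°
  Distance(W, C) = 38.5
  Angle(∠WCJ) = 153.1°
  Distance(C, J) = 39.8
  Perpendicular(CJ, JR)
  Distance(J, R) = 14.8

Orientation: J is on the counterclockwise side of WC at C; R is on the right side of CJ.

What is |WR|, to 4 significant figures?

80.83

W is at the origin; WC runs at 37.5° with length 38.5, so C = 38.5·(cos 37.5°, sin 37.5°) = (30.54, 23.44). ∠WCJ = 153.1°, so CJ runs at 37.5° + (180° − 153.1°) = 64.40° from the x-axis; with |CJ| = 39.8, J = C + 39.8·(cos 64.40°, sin 64.40°) = (47.74, 59.33). CJ is perpendicular to JR; with |JR| = 14.8 on the right of CJ, R = J + 14.8·(0.9018, -0.4321) = (61.09, 52.94). Then |WR| = |R − W| = 80.83.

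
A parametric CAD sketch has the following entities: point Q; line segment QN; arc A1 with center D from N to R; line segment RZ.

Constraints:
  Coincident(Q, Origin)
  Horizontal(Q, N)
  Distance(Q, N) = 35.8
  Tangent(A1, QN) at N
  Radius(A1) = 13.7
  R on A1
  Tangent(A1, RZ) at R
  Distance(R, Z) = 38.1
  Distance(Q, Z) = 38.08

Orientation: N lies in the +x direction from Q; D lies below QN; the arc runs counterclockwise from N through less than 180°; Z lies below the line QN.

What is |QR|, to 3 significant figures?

25.1

Checks: |DN| = 13.70 ✓; |DR| = 13.70 ✓; ∠(DR, RZ) = 90.00° ✓; |RZ| = 38.10 ✓; |QZ| = 38.08 ✓.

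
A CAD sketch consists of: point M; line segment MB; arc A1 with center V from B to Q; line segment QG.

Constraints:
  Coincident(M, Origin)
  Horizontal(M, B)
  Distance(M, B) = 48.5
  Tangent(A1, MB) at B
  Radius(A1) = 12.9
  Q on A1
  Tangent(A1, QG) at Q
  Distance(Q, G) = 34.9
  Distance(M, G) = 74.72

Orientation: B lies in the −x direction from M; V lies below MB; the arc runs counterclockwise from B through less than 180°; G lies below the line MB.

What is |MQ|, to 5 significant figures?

63.021

Checks: |VQ| = 12.90 ✓; ∠(VQ, QG) = 90.00° ✓; |QG| = 34.90 ✓; |MG| = 74.72 ✓.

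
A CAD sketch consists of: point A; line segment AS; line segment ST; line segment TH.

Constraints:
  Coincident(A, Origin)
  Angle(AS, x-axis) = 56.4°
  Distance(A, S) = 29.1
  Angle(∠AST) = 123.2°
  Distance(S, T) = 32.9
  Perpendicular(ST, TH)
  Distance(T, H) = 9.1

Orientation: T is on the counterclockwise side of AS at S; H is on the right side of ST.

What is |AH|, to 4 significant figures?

59.19

A is at the origin; AS runs at 56.4° with length 29.1, so S = 29.1·(cos 56.4°, sin 56.4°) = (16.10, 24.24). ∠AST = 123.2°, so ST runs at 56.4° + (180° − 123.2°) = 113.2° from the x-axis; with |ST| = 32.9, T = S + 32.9·(cos 113.2°, sin 113.2°) = (3.143, 54.48). ST is perpendicular to TH; with |TH| = 9.1 on the right of ST, H = T + 9.1·(0.9191, 0.3939) = (11.51, 58.06). Then |AH| = |H − A| = 59.19.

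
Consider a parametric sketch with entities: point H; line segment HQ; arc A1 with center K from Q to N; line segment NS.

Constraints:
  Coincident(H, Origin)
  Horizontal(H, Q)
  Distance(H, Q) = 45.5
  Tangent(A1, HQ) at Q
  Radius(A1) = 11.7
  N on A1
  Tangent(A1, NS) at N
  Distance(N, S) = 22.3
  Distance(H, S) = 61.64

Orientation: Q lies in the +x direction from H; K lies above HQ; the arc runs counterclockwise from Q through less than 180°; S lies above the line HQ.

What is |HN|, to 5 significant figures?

58.660

Checks: |KN| = 11.70 ✓; ∠(KN, NS) = 90.00° ✓; |NS| = 22.30 ✓; |HS| = 61.64 ✓.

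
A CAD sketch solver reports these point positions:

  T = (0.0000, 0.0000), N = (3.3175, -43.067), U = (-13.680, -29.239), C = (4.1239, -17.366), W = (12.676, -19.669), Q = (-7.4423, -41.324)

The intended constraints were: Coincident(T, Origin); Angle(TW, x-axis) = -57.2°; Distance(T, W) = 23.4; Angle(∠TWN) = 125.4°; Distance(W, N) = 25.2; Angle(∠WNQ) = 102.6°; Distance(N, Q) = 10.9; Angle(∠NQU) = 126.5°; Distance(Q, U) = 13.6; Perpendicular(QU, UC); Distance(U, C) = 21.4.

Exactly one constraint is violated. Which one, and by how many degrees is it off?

Perpendicular(QU, UC) — off by 6.40°.

T = (0.00, 0.00) ✓; TW at -57.20° ✓; |TW| = 23.40 ✓; ∠TWN = 125.4° ✓; |WN| = 25.20 ✓; ∠WNQ = 102.6° ✓; |NQ| = 10.90 ✓; ∠NQU = 126.5° ✓; |QU| = 13.60 ✓; ∠(QU, UC) = 83.60° ✗; |UC| = 21.40 ✓.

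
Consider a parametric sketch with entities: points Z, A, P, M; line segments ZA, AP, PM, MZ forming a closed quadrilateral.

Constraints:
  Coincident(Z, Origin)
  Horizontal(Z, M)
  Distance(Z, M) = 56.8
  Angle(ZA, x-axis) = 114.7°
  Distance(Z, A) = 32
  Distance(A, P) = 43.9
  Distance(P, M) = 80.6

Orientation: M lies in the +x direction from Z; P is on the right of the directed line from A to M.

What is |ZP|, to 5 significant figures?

26.506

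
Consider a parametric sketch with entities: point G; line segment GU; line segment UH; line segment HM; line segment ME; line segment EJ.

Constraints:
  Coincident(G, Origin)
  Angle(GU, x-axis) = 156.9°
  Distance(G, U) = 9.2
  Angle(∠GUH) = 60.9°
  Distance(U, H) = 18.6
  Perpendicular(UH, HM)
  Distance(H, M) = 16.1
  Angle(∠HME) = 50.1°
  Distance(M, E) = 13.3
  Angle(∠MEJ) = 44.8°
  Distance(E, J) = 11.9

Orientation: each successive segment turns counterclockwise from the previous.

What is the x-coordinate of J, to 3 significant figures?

0.171

G is at the origin; GU runs at 156.9° with length 9.2, so U = (-8.46, 3.61). ∠GUH = 60.9° gives UH at -84.0° from the x-axis; with |UH| = 18.6, H = (-6.52, -14.9). UH ⟂ HM, so HM runs at 6.00°; with |HM| = 16.1, M = (9.49, -13.2). ∠HME = 50.1° gives ME at 136° from the x-axis; with |ME| = 13.3, E = (-0.0574, -3.95). ∠MEJ = 44.8° gives EJ at -88.9° from the x-axis; with |EJ| = 11.9, J = (0.171, -15.8). So J.x = 0.171.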